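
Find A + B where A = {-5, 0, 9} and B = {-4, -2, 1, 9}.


A + B = {a + b : a ∈ A, b ∈ B}.
Enumerate all |A|·|B| = 3·4 = 12 pairs (a, b) and collect distinct sums.
a = -5: -5+-4=-9, -5+-2=-7, -5+1=-4, -5+9=4
a = 0: 0+-4=-4, 0+-2=-2, 0+1=1, 0+9=9
a = 9: 9+-4=5, 9+-2=7, 9+1=10, 9+9=18
Collecting distinct sums: A + B = {-9, -7, -4, -2, 1, 4, 5, 7, 9, 10, 18}
|A + B| = 11

A + B = {-9, -7, -4, -2, 1, 4, 5, 7, 9, 10, 18}


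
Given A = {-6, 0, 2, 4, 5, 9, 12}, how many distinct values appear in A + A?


A + A = {a + a' : a, a' ∈ A}; |A| = 7.
General bounds: 2|A| - 1 ≤ |A + A| ≤ |A|(|A|+1)/2, i.e. 13 ≤ |A + A| ≤ 28.
Lower bound 2|A|-1 is attained iff A is an arithmetic progression.
Enumerate sums a + a' for a ≤ a' (symmetric, so this suffices):
a = -6: -6+-6=-12, -6+0=-6, -6+2=-4, -6+4=-2, -6+5=-1, -6+9=3, -6+12=6
a = 0: 0+0=0, 0+2=2, 0+4=4, 0+5=5, 0+9=9, 0+12=12
a = 2: 2+2=4, 2+4=6, 2+5=7, 2+9=11, 2+12=14
a = 4: 4+4=8, 4+5=9, 4+9=13, 4+12=16
a = 5: 5+5=10, 5+9=14, 5+12=17
a = 9: 9+9=18, 9+12=21
a = 12: 12+12=24
Distinct sums: {-12, -6, -4, -2, -1, 0, 2, 3, 4, 5, 6, 7, 8, 9, 10, 11, 12, 13, 14, 16, 17, 18, 21, 24}
|A + A| = 24

|A + A| = 24


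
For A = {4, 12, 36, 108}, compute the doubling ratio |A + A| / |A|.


|A| = 4.
Compute A + A by enumerating all 16 pairs.
A + A = {8, 16, 24, 40, 48, 72, 112, 120, 144, 216}, so |A + A| = 10.
K = |A + A| / |A| = 10/4 = 5/2 ≈ 2.5000.
Reference: AP of size 4 gives K = 7/4 ≈ 1.7500; a fully generic set of size 4 gives K ≈ 2.5000.

|A| = 4, |A + A| = 10, K = 10/4 = 5/2.


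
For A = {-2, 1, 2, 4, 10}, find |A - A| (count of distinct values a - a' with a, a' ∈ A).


A - A = {a - a' : a, a' ∈ A}; |A| = 5.
Bounds: 2|A|-1 ≤ |A - A| ≤ |A|² - |A| + 1, i.e. 9 ≤ |A - A| ≤ 21.
Note: 0 ∈ A - A always (from a - a). The set is symmetric: if d ∈ A - A then -d ∈ A - A.
Enumerate nonzero differences d = a - a' with a > a' (then include -d):
Positive differences: {1, 2, 3, 4, 6, 8, 9, 12}
Full difference set: {0} ∪ (positive diffs) ∪ (negative diffs).
|A - A| = 1 + 2·8 = 17 (matches direct enumeration: 17).

|A - A| = 17


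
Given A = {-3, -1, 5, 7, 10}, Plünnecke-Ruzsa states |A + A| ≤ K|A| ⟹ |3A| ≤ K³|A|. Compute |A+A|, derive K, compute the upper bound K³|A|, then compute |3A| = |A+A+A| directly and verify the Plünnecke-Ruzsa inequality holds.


|A| = 5.
Step 1: Compute A + A by enumerating all 25 pairs.
A + A = {-6, -4, -2, 2, 4, 6, 7, 9, 10, 12, 14, 15, 17, 20}, so |A + A| = 14.
Step 2: Doubling constant K = |A + A|/|A| = 14/5 = 14/5 ≈ 2.8000.
Step 3: Plünnecke-Ruzsa gives |3A| ≤ K³·|A| = (2.8000)³ · 5 ≈ 109.7600.
Step 4: Compute 3A = A + A + A directly by enumerating all triples (a,b,c) ∈ A³; |3A| = 28.
Step 5: Check 28 ≤ 109.7600? Yes ✓.

K = 14/5, Plünnecke-Ruzsa bound K³|A| ≈ 109.7600, |3A| = 28, inequality holds.


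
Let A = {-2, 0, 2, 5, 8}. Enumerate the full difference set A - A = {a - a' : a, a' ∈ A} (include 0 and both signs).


A - A = {a - a' : a, a' ∈ A}.
Compute a - a' for each ordered pair (a, a'):
a = -2: -2--2=0, -2-0=-2, -2-2=-4, -2-5=-7, -2-8=-10
a = 0: 0--2=2, 0-0=0, 0-2=-2, 0-5=-5, 0-8=-8
a = 2: 2--2=4, 2-0=2, 2-2=0, 2-5=-3, 2-8=-6
a = 5: 5--2=7, 5-0=5, 5-2=3, 5-5=0, 5-8=-3
a = 8: 8--2=10, 8-0=8, 8-2=6, 8-5=3, 8-8=0
Collecting distinct values (and noting 0 appears from a-a):
A - A = {-10, -8, -7, -6, -5, -4, -3, -2, 0, 2, 3, 4, 5, 6, 7, 8, 10}
|A - A| = 17

A - A = {-10, -8, -7, -6, -5, -4, -3, -2, 0, 2, 3, 4, 5, 6, 7, 8, 10}


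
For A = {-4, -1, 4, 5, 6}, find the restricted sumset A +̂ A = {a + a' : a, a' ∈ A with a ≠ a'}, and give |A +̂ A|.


Restricted sumset: A +̂ A = {a + a' : a ∈ A, a' ∈ A, a ≠ a'}.
Equivalently, take A + A and drop any sum 2a that is achievable ONLY as a + a for a ∈ A (i.e. sums representable only with equal summands).
Enumerate pairs (a, a') with a < a' (symmetric, so each unordered pair gives one sum; this covers all a ≠ a'):
  -4 + -1 = -5
  -4 + 4 = 0
  -4 + 5 = 1
  -4 + 6 = 2
  -1 + 4 = 3
  -1 + 5 = 4
  -1 + 6 = 5
  4 + 5 = 9
  4 + 6 = 10
  5 + 6 = 11
Collected distinct sums: {-5, 0, 1, 2, 3, 4, 5, 9, 10, 11}
|A +̂ A| = 10
(Reference bound: |A +̂ A| ≥ 2|A| - 3 for |A| ≥ 2, with |A| = 5 giving ≥ 7.)

|A +̂ A| = 10


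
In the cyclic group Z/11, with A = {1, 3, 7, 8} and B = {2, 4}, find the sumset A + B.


Work in Z/11Z: reduce every sum a + b modulo 11.
Enumerate all 8 pairs:
a = 1: 1+2=3, 1+4=5
a = 3: 3+2=5, 3+4=7
a = 7: 7+2=9, 7+4=0
a = 8: 8+2=10, 8+4=1
Distinct residues collected: {0, 1, 3, 5, 7, 9, 10}
|A + B| = 7 (out of 11 total residues).

A + B = {0, 1, 3, 5, 7, 9, 10}


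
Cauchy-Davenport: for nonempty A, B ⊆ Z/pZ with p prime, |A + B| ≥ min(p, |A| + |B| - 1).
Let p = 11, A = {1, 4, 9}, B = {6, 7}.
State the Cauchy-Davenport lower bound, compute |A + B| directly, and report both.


Cauchy-Davenport: |A + B| ≥ min(p, |A| + |B| - 1) for A, B nonempty in Z/pZ.
|A| = 3, |B| = 2, p = 11.
CD lower bound = min(11, 3 + 2 - 1) = min(11, 4) = 4.
Compute A + B mod 11 directly:
a = 1: 1+6=7, 1+7=8
a = 4: 4+6=10, 4+7=0
a = 9: 9+6=4, 9+7=5
A + B = {0, 4, 5, 7, 8, 10}, so |A + B| = 6.
Verify: 6 ≥ 4? Yes ✓.

CD lower bound = 4, actual |A + B| = 6.


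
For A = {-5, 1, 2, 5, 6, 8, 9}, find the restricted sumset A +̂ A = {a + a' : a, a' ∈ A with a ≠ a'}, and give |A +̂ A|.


Restricted sumset: A +̂ A = {a + a' : a ∈ A, a' ∈ A, a ≠ a'}.
Equivalently, take A + A and drop any sum 2a that is achievable ONLY as a + a for a ∈ A (i.e. sums representable only with equal summands).
Enumerate pairs (a, a') with a < a' (symmetric, so each unordered pair gives one sum; this covers all a ≠ a'):
  -5 + 1 = -4
  -5 + 2 = -3
  -5 + 5 = 0
  -5 + 6 = 1
  -5 + 8 = 3
  -5 + 9 = 4
  1 + 2 = 3
  1 + 5 = 6
  1 + 6 = 7
  1 + 8 = 9
  1 + 9 = 10
  2 + 5 = 7
  2 + 6 = 8
  2 + 8 = 10
  2 + 9 = 11
  5 + 6 = 11
  5 + 8 = 13
  5 + 9 = 14
  6 + 8 = 14
  6 + 9 = 15
  8 + 9 = 17
Collected distinct sums: {-4, -3, 0, 1, 3, 4, 6, 7, 8, 9, 10, 11, 13, 14, 15, 17}
|A +̂ A| = 16
(Reference bound: |A +̂ A| ≥ 2|A| - 3 for |A| ≥ 2, with |A| = 7 giving ≥ 11.)

|A +̂ A| = 16


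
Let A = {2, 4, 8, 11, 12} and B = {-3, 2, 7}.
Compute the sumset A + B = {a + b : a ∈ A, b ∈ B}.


A + B = {a + b : a ∈ A, b ∈ B}.
Enumerate all |A|·|B| = 5·3 = 15 pairs (a, b) and collect distinct sums.
a = 2: 2+-3=-1, 2+2=4, 2+7=9
a = 4: 4+-3=1, 4+2=6, 4+7=11
a = 8: 8+-3=5, 8+2=10, 8+7=15
a = 11: 11+-3=8, 11+2=13, 11+7=18
a = 12: 12+-3=9, 12+2=14, 12+7=19
Collecting distinct sums: A + B = {-1, 1, 4, 5, 6, 8, 9, 10, 11, 13, 14, 15, 18, 19}
|A + B| = 14

A + B = {-1, 1, 4, 5, 6, 8, 9, 10, 11, 13, 14, 15, 18, 19}


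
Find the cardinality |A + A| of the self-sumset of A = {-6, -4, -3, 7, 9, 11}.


A + A = {a + a' : a, a' ∈ A}; |A| = 6.
General bounds: 2|A| - 1 ≤ |A + A| ≤ |A|(|A|+1)/2, i.e. 11 ≤ |A + A| ≤ 21.
Lower bound 2|A|-1 is attained iff A is an arithmetic progression.
Enumerate sums a + a' for a ≤ a' (symmetric, so this suffices):
a = -6: -6+-6=-12, -6+-4=-10, -6+-3=-9, -6+7=1, -6+9=3, -6+11=5
a = -4: -4+-4=-8, -4+-3=-7, -4+7=3, -4+9=5, -4+11=7
a = -3: -3+-3=-6, -3+7=4, -3+9=6, -3+11=8
a = 7: 7+7=14, 7+9=16, 7+11=18
a = 9: 9+9=18, 9+11=20
a = 11: 11+11=22
Distinct sums: {-12, -10, -9, -8, -7, -6, 1, 3, 4, 5, 6, 7, 8, 14, 16, 18, 20, 22}
|A + A| = 18

|A + A| = 18


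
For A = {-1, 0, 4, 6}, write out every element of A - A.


A - A = {a - a' : a, a' ∈ A}.
Compute a - a' for each ordered pair (a, a'):
a = -1: -1--1=0, -1-0=-1, -1-4=-5, -1-6=-7
a = 0: 0--1=1, 0-0=0, 0-4=-4, 0-6=-6
a = 4: 4--1=5, 4-0=4, 4-4=0, 4-6=-2
a = 6: 6--1=7, 6-0=6, 6-4=2, 6-6=0
Collecting distinct values (and noting 0 appears from a-a):
A - A = {-7, -6, -5, -4, -2, -1, 0, 1, 2, 4, 5, 6, 7}
|A - A| = 13

A - A = {-7, -6, -5, -4, -2, -1, 0, 1, 2, 4, 5, 6, 7}


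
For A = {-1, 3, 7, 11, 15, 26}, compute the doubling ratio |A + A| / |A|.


|A| = 6.
Compute A + A by enumerating all 36 pairs.
A + A = {-2, 2, 6, 10, 14, 18, 22, 25, 26, 29, 30, 33, 37, 41, 52}, so |A + A| = 15.
K = |A + A| / |A| = 15/6 = 5/2 ≈ 2.5000.
Reference: AP of size 6 gives K = 11/6 ≈ 1.8333; a fully generic set of size 6 gives K ≈ 3.5000.

|A| = 6, |A + A| = 15, K = 15/6 = 5/2.


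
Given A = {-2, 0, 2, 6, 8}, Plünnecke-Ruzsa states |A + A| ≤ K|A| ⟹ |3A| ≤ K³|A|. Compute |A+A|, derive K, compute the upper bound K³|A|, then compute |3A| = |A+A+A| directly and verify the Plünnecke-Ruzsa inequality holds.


|A| = 5.
Step 1: Compute A + A by enumerating all 25 pairs.
A + A = {-4, -2, 0, 2, 4, 6, 8, 10, 12, 14, 16}, so |A + A| = 11.
Step 2: Doubling constant K = |A + A|/|A| = 11/5 = 11/5 ≈ 2.2000.
Step 3: Plünnecke-Ruzsa gives |3A| ≤ K³·|A| = (2.2000)³ · 5 ≈ 53.2400.
Step 4: Compute 3A = A + A + A directly by enumerating all triples (a,b,c) ∈ A³; |3A| = 16.
Step 5: Check 16 ≤ 53.2400? Yes ✓.

K = 11/5, Plünnecke-Ruzsa bound K³|A| ≈ 53.2400, |3A| = 16, inequality holds.


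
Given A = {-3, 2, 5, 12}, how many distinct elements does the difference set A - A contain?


A - A = {a - a' : a, a' ∈ A}; |A| = 4.
Bounds: 2|A|-1 ≤ |A - A| ≤ |A|² - |A| + 1, i.e. 7 ≤ |A - A| ≤ 13.
Note: 0 ∈ A - A always (from a - a). The set is symmetric: if d ∈ A - A then -d ∈ A - A.
Enumerate nonzero differences d = a - a' with a > a' (then include -d):
Positive differences: {3, 5, 7, 8, 10, 15}
Full difference set: {0} ∪ (positive diffs) ∪ (negative diffs).
|A - A| = 1 + 2·6 = 13 (matches direct enumeration: 13).

|A - A| = 13


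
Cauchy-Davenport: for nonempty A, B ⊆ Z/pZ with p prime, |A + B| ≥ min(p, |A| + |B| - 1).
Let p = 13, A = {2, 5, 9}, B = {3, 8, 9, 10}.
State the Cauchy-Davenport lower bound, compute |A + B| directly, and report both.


Cauchy-Davenport: |A + B| ≥ min(p, |A| + |B| - 1) for A, B nonempty in Z/pZ.
|A| = 3, |B| = 4, p = 13.
CD lower bound = min(13, 3 + 4 - 1) = min(13, 6) = 6.
Compute A + B mod 13 directly:
a = 2: 2+3=5, 2+8=10, 2+9=11, 2+10=12
a = 5: 5+3=8, 5+8=0, 5+9=1, 5+10=2
a = 9: 9+3=12, 9+8=4, 9+9=5, 9+10=6
A + B = {0, 1, 2, 4, 5, 6, 8, 10, 11, 12}, so |A + B| = 10.
Verify: 10 ≥ 6? Yes ✓.

CD lower bound = 6, actual |A + B| = 10.


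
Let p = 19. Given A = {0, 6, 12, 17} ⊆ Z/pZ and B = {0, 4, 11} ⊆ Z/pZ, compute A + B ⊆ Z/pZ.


Work in Z/19Z: reduce every sum a + b modulo 19.
Enumerate all 12 pairs:
a = 0: 0+0=0, 0+4=4, 0+11=11
a = 6: 6+0=6, 6+4=10, 6+11=17
a = 12: 12+0=12, 12+4=16, 12+11=4
a = 17: 17+0=17, 17+4=2, 17+11=9
Distinct residues collected: {0, 2, 4, 6, 9, 10, 11, 12, 16, 17}
|A + B| = 10 (out of 19 total residues).

A + B = {0, 2, 4, 6, 9, 10, 11, 12, 16, 17}


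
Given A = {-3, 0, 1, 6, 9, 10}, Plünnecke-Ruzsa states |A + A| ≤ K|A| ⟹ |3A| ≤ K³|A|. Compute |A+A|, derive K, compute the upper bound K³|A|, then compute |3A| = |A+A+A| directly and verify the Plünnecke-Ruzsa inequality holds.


|A| = 6.
Step 1: Compute A + A by enumerating all 36 pairs.
A + A = {-6, -3, -2, 0, 1, 2, 3, 6, 7, 9, 10, 11, 12, 15, 16, 18, 19, 20}, so |A + A| = 18.
Step 2: Doubling constant K = |A + A|/|A| = 18/6 = 18/6 ≈ 3.0000.
Step 3: Plünnecke-Ruzsa gives |3A| ≤ K³·|A| = (3.0000)³ · 6 ≈ 162.0000.
Step 4: Compute 3A = A + A + A directly by enumerating all triples (a,b,c) ∈ A³; |3A| = 34.
Step 5: Check 34 ≤ 162.0000? Yes ✓.

K = 18/6, Plünnecke-Ruzsa bound K³|A| ≈ 162.0000, |3A| = 34, inequality holds.


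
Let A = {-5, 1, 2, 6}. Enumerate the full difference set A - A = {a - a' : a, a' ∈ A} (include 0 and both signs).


A - A = {a - a' : a, a' ∈ A}.
Compute a - a' for each ordered pair (a, a'):
a = -5: -5--5=0, -5-1=-6, -5-2=-7, -5-6=-11
a = 1: 1--5=6, 1-1=0, 1-2=-1, 1-6=-5
a = 2: 2--5=7, 2-1=1, 2-2=0, 2-6=-4
a = 6: 6--5=11, 6-1=5, 6-2=4, 6-6=0
Collecting distinct values (and noting 0 appears from a-a):
A - A = {-11, -7, -6, -5, -4, -1, 0, 1, 4, 5, 6, 7, 11}
|A - A| = 13

A - A = {-11, -7, -6, -5, -4, -1, 0, 1, 4, 5, 6, 7, 11}


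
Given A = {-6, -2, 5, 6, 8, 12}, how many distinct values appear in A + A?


A + A = {a + a' : a, a' ∈ A}; |A| = 6.
General bounds: 2|A| - 1 ≤ |A + A| ≤ |A|(|A|+1)/2, i.e. 11 ≤ |A + A| ≤ 21.
Lower bound 2|A|-1 is attained iff A is an arithmetic progression.
Enumerate sums a + a' for a ≤ a' (symmetric, so this suffices):
a = -6: -6+-6=-12, -6+-2=-8, -6+5=-1, -6+6=0, -6+8=2, -6+12=6
a = -2: -2+-2=-4, -2+5=3, -2+6=4, -2+8=6, -2+12=10
a = 5: 5+5=10, 5+6=11, 5+8=13, 5+12=17
a = 6: 6+6=12, 6+8=14, 6+12=18
a = 8: 8+8=16, 8+12=20
a = 12: 12+12=24
Distinct sums: {-12, -8, -4, -1, 0, 2, 3, 4, 6, 10, 11, 12, 13, 14, 16, 17, 18, 20, 24}
|A + A| = 19

|A + A| = 19


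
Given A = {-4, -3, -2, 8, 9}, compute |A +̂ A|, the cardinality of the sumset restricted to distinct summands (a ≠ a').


Restricted sumset: A +̂ A = {a + a' : a ∈ A, a' ∈ A, a ≠ a'}.
Equivalently, take A + A and drop any sum 2a that is achievable ONLY as a + a for a ∈ A (i.e. sums representable only with equal summands).
Enumerate pairs (a, a') with a < a' (symmetric, so each unordered pair gives one sum; this covers all a ≠ a'):
  -4 + -3 = -7
  -4 + -2 = -6
  -4 + 8 = 4
  -4 + 9 = 5
  -3 + -2 = -5
  -3 + 8 = 5
  -3 + 9 = 6
  -2 + 8 = 6
  -2 + 9 = 7
  8 + 9 = 17
Collected distinct sums: {-7, -6, -5, 4, 5, 6, 7, 17}
|A +̂ A| = 8
(Reference bound: |A +̂ A| ≥ 2|A| - 3 for |A| ≥ 2, with |A| = 5 giving ≥ 7.)

|A +̂ A| = 8


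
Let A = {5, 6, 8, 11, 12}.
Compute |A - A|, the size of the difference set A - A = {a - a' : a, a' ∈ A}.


A - A = {a - a' : a, a' ∈ A}; |A| = 5.
Bounds: 2|A|-1 ≤ |A - A| ≤ |A|² - |A| + 1, i.e. 9 ≤ |A - A| ≤ 21.
Note: 0 ∈ A - A always (from a - a). The set is symmetric: if d ∈ A - A then -d ∈ A - A.
Enumerate nonzero differences d = a - a' with a > a' (then include -d):
Positive differences: {1, 2, 3, 4, 5, 6, 7}
Full difference set: {0} ∪ (positive diffs) ∪ (negative diffs).
|A - A| = 1 + 2·7 = 15 (matches direct enumeration: 15).

|A - A| = 15


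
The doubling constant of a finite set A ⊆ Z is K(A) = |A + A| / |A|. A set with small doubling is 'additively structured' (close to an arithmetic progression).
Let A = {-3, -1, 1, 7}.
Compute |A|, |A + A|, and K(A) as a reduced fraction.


|A| = 4.
Compute A + A by enumerating all 16 pairs.
A + A = {-6, -4, -2, 0, 2, 4, 6, 8, 14}, so |A + A| = 9.
K = |A + A| / |A| = 9/4 (already in lowest terms) ≈ 2.2500.
Reference: AP of size 4 gives K = 7/4 ≈ 1.7500; a fully generic set of size 4 gives K ≈ 2.5000.

|A| = 4, |A + A| = 9, K = 9/4.


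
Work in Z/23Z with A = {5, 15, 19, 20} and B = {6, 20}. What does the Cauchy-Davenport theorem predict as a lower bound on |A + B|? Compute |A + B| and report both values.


Cauchy-Davenport: |A + B| ≥ min(p, |A| + |B| - 1) for A, B nonempty in Z/pZ.
|A| = 4, |B| = 2, p = 23.
CD lower bound = min(23, 4 + 2 - 1) = min(23, 5) = 5.
Compute A + B mod 23 directly:
a = 5: 5+6=11, 5+20=2
a = 15: 15+6=21, 15+20=12
a = 19: 19+6=2, 19+20=16
a = 20: 20+6=3, 20+20=17
A + B = {2, 3, 11, 12, 16, 17, 21}, so |A + B| = 7.
Verify: 7 ≥ 5? Yes ✓.

CD lower bound = 5, actual |A + B| = 7.


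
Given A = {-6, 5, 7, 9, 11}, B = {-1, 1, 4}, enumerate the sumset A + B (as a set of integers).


A + B = {a + b : a ∈ A, b ∈ B}.
Enumerate all |A|·|B| = 5·3 = 15 pairs (a, b) and collect distinct sums.
a = -6: -6+-1=-7, -6+1=-5, -6+4=-2
a = 5: 5+-1=4, 5+1=6, 5+4=9
a = 7: 7+-1=6, 7+1=8, 7+4=11
a = 9: 9+-1=8, 9+1=10, 9+4=13
a = 11: 11+-1=10, 11+1=12, 11+4=15
Collecting distinct sums: A + B = {-7, -5, -2, 4, 6, 8, 9, 10, 11, 12, 13, 15}
|A + B| = 12

A + B = {-7, -5, -2, 4, 6, 8, 9, 10, 11, 12, 13, 15}


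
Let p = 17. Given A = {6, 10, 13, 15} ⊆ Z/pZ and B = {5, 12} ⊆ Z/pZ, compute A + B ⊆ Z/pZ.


Work in Z/17Z: reduce every sum a + b modulo 17.
Enumerate all 8 pairs:
a = 6: 6+5=11, 6+12=1
a = 10: 10+5=15, 10+12=5
a = 13: 13+5=1, 13+12=8
a = 15: 15+5=3, 15+12=10
Distinct residues collected: {1, 3, 5, 8, 10, 11, 15}
|A + B| = 7 (out of 17 total residues).

A + B = {1, 3, 5, 8, 10, 11, 15}


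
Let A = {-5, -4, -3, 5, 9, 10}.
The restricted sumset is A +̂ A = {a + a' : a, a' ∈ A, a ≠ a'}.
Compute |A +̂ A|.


Restricted sumset: A +̂ A = {a + a' : a ∈ A, a' ∈ A, a ≠ a'}.
Equivalently, take A + A and drop any sum 2a that is achievable ONLY as a + a for a ∈ A (i.e. sums representable only with equal summands).
Enumerate pairs (a, a') with a < a' (symmetric, so each unordered pair gives one sum; this covers all a ≠ a'):
  -5 + -4 = -9
  -5 + -3 = -8
  -5 + 5 = 0
  -5 + 9 = 4
  -5 + 10 = 5
  -4 + -3 = -7
  -4 + 5 = 1
  -4 + 9 = 5
  -4 + 10 = 6
  -3 + 5 = 2
  -3 + 9 = 6
  -3 + 10 = 7
  5 + 9 = 14
  5 + 10 = 15
  9 + 10 = 19
Collected distinct sums: {-9, -8, -7, 0, 1, 2, 4, 5, 6, 7, 14, 15, 19}
|A +̂ A| = 13
(Reference bound: |A +̂ A| ≥ 2|A| - 3 for |A| ≥ 2, with |A| = 6 giving ≥ 9.)

|A +̂ A| = 13


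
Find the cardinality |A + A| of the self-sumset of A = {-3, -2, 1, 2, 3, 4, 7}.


A + A = {a + a' : a, a' ∈ A}; |A| = 7.
General bounds: 2|A| - 1 ≤ |A + A| ≤ |A|(|A|+1)/2, i.e. 13 ≤ |A + A| ≤ 28.
Lower bound 2|A|-1 is attained iff A is an arithmetic progression.
Enumerate sums a + a' for a ≤ a' (symmetric, so this suffices):
a = -3: -3+-3=-6, -3+-2=-5, -3+1=-2, -3+2=-1, -3+3=0, -3+4=1, -3+7=4
a = -2: -2+-2=-4, -2+1=-1, -2+2=0, -2+3=1, -2+4=2, -2+7=5
a = 1: 1+1=2, 1+2=3, 1+3=4, 1+4=5, 1+7=8
a = 2: 2+2=4, 2+3=5, 2+4=6, 2+7=9
a = 3: 3+3=6, 3+4=7, 3+7=10
a = 4: 4+4=8, 4+7=11
a = 7: 7+7=14
Distinct sums: {-6, -5, -4, -2, -1, 0, 1, 2, 3, 4, 5, 6, 7, 8, 9, 10, 11, 14}
|A + A| = 18

|A + A| = 18


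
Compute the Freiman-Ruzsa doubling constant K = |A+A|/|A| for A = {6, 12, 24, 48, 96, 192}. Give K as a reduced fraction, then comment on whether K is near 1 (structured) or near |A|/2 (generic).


|A| = 6.
Compute A + A by enumerating all 36 pairs.
A + A = {12, 18, 24, 30, 36, 48, 54, 60, 72, 96, 102, 108, 120, 144, 192, 198, 204, 216, 240, 288, 384}, so |A + A| = 21.
K = |A + A| / |A| = 21/6 = 7/2 ≈ 3.5000.
Reference: AP of size 6 gives K = 11/6 ≈ 1.8333; a fully generic set of size 6 gives K ≈ 3.5000.

|A| = 6, |A + A| = 21, K = 21/6 = 7/2.


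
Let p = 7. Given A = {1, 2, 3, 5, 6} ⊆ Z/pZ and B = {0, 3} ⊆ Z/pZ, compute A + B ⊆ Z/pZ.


Work in Z/7Z: reduce every sum a + b modulo 7.
Enumerate all 10 pairs:
a = 1: 1+0=1, 1+3=4
a = 2: 2+0=2, 2+3=5
a = 3: 3+0=3, 3+3=6
a = 5: 5+0=5, 5+3=1
a = 6: 6+0=6, 6+3=2
Distinct residues collected: {1, 2, 3, 4, 5, 6}
|A + B| = 6 (out of 7 total residues).

A + B = {1, 2, 3, 4, 5, 6}


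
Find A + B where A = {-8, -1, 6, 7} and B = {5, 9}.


A + B = {a + b : a ∈ A, b ∈ B}.
Enumerate all |A|·|B| = 4·2 = 8 pairs (a, b) and collect distinct sums.
a = -8: -8+5=-3, -8+9=1
a = -1: -1+5=4, -1+9=8
a = 6: 6+5=11, 6+9=15
a = 7: 7+5=12, 7+9=16
Collecting distinct sums: A + B = {-3, 1, 4, 8, 11, 12, 15, 16}
|A + B| = 8

A + B = {-3, 1, 4, 8, 11, 12, 15, 16}


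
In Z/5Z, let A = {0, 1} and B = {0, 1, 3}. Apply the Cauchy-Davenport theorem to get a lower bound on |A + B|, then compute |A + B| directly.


Cauchy-Davenport: |A + B| ≥ min(p, |A| + |B| - 1) for A, B nonempty in Z/pZ.
|A| = 2, |B| = 3, p = 5.
CD lower bound = min(5, 2 + 3 - 1) = min(5, 4) = 4.
Compute A + B mod 5 directly:
a = 0: 0+0=0, 0+1=1, 0+3=3
a = 1: 1+0=1, 1+1=2, 1+3=4
A + B = {0, 1, 2, 3, 4}, so |A + B| = 5.
Verify: 5 ≥ 4? Yes ✓.

CD lower bound = 4, actual |A + B| = 5.


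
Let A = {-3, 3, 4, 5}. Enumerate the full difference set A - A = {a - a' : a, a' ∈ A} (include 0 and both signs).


A - A = {a - a' : a, a' ∈ A}.
Compute a - a' for each ordered pair (a, a'):
a = -3: -3--3=0, -3-3=-6, -3-4=-7, -3-5=-8
a = 3: 3--3=6, 3-3=0, 3-4=-1, 3-5=-2
a = 4: 4--3=7, 4-3=1, 4-4=0, 4-5=-1
a = 5: 5--3=8, 5-3=2, 5-4=1, 5-5=0
Collecting distinct values (and noting 0 appears from a-a):
A - A = {-8, -7, -6, -2, -1, 0, 1, 2, 6, 7, 8}
|A - A| = 11

A - A = {-8, -7, -6, -2, -1, 0, 1, 2, 6, 7, 8}


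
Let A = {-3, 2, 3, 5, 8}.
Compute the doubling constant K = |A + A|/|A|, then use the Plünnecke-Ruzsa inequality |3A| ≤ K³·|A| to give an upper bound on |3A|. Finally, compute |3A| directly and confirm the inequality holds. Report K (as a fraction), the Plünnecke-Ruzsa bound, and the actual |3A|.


|A| = 5.
Step 1: Compute A + A by enumerating all 25 pairs.
A + A = {-6, -1, 0, 2, 4, 5, 6, 7, 8, 10, 11, 13, 16}, so |A + A| = 13.
Step 2: Doubling constant K = |A + A|/|A| = 13/5 = 13/5 ≈ 2.6000.
Step 3: Plünnecke-Ruzsa gives |3A| ≤ K³·|A| = (2.6000)³ · 5 ≈ 87.8800.
Step 4: Compute 3A = A + A + A directly by enumerating all triples (a,b,c) ∈ A³; |3A| = 24.
Step 5: Check 24 ≤ 87.8800? Yes ✓.

K = 13/5, Plünnecke-Ruzsa bound K³|A| ≈ 87.8800, |3A| = 24, inequality holds.


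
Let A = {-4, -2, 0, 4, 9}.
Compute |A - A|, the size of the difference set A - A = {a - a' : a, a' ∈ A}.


A - A = {a - a' : a, a' ∈ A}; |A| = 5.
Bounds: 2|A|-1 ≤ |A - A| ≤ |A|² - |A| + 1, i.e. 9 ≤ |A - A| ≤ 21.
Note: 0 ∈ A - A always (from a - a). The set is symmetric: if d ∈ A - A then -d ∈ A - A.
Enumerate nonzero differences d = a - a' with a > a' (then include -d):
Positive differences: {2, 4, 5, 6, 8, 9, 11, 13}
Full difference set: {0} ∪ (positive diffs) ∪ (negative diffs).
|A - A| = 1 + 2·8 = 17 (matches direct enumeration: 17).

|A - A| = 17


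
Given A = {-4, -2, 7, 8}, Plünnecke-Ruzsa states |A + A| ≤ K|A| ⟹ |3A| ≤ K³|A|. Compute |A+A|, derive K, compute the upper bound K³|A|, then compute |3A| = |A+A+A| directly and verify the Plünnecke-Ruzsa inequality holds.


|A| = 4.
Step 1: Compute A + A by enumerating all 16 pairs.
A + A = {-8, -6, -4, 3, 4, 5, 6, 14, 15, 16}, so |A + A| = 10.
Step 2: Doubling constant K = |A + A|/|A| = 10/4 = 10/4 ≈ 2.5000.
Step 3: Plünnecke-Ruzsa gives |3A| ≤ K³·|A| = (2.5000)³ · 4 ≈ 62.5000.
Step 4: Compute 3A = A + A + A directly by enumerating all triples (a,b,c) ∈ A³; |3A| = 19.
Step 5: Check 19 ≤ 62.5000? Yes ✓.

K = 10/4, Plünnecke-Ruzsa bound K³|A| ≈ 62.5000, |3A| = 19, inequality holds.


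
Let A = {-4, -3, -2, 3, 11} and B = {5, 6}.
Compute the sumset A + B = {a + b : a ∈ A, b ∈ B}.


A + B = {a + b : a ∈ A, b ∈ B}.
Enumerate all |A|·|B| = 5·2 = 10 pairs (a, b) and collect distinct sums.
a = -4: -4+5=1, -4+6=2
a = -3: -3+5=2, -3+6=3
a = -2: -2+5=3, -2+6=4
a = 3: 3+5=8, 3+6=9
a = 11: 11+5=16, 11+6=17
Collecting distinct sums: A + B = {1, 2, 3, 4, 8, 9, 16, 17}
|A + B| = 8

A + B = {1, 2, 3, 4, 8, 9, 16, 17}


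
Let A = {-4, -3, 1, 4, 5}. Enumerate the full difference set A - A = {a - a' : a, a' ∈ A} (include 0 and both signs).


A - A = {a - a' : a, a' ∈ A}.
Compute a - a' for each ordered pair (a, a'):
a = -4: -4--4=0, -4--3=-1, -4-1=-5, -4-4=-8, -4-5=-9
a = -3: -3--4=1, -3--3=0, -3-1=-4, -3-4=-7, -3-5=-8
a = 1: 1--4=5, 1--3=4, 1-1=0, 1-4=-3, 1-5=-4
a = 4: 4--4=8, 4--3=7, 4-1=3, 4-4=0, 4-5=-1
a = 5: 5--4=9, 5--3=8, 5-1=4, 5-4=1, 5-5=0
Collecting distinct values (and noting 0 appears from a-a):
A - A = {-9, -8, -7, -5, -4, -3, -1, 0, 1, 3, 4, 5, 7, 8, 9}
|A - A| = 15

A - A = {-9, -8, -7, -5, -4, -3, -1, 0, 1, 3, 4, 5, 7, 8, 9}


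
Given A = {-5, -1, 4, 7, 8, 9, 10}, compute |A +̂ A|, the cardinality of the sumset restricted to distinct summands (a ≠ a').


Restricted sumset: A +̂ A = {a + a' : a ∈ A, a' ∈ A, a ≠ a'}.
Equivalently, take A + A and drop any sum 2a that is achievable ONLY as a + a for a ∈ A (i.e. sums representable only with equal summands).
Enumerate pairs (a, a') with a < a' (symmetric, so each unordered pair gives one sum; this covers all a ≠ a'):
  -5 + -1 = -6
  -5 + 4 = -1
  -5 + 7 = 2
  -5 + 8 = 3
  -5 + 9 = 4
  -5 + 10 = 5
  -1 + 4 = 3
  -1 + 7 = 6
  -1 + 8 = 7
  -1 + 9 = 8
  -1 + 10 = 9
  4 + 7 = 11
  4 + 8 = 12
  4 + 9 = 13
  4 + 10 = 14
  7 + 8 = 15
  7 + 9 = 16
  7 + 10 = 17
  8 + 9 = 17
  8 + 10 = 18
  9 + 10 = 19
Collected distinct sums: {-6, -1, 2, 3, 4, 5, 6, 7, 8, 9, 11, 12, 13, 14, 15, 16, 17, 18, 19}
|A +̂ A| = 19
(Reference bound: |A +̂ A| ≥ 2|A| - 3 for |A| ≥ 2, with |A| = 7 giving ≥ 11.)

|A +̂ A| = 19


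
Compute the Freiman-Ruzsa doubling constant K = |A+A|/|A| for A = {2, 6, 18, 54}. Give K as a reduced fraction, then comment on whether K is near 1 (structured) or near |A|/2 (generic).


|A| = 4.
Compute A + A by enumerating all 16 pairs.
A + A = {4, 8, 12, 20, 24, 36, 56, 60, 72, 108}, so |A + A| = 10.
K = |A + A| / |A| = 10/4 = 5/2 ≈ 2.5000.
Reference: AP of size 4 gives K = 7/4 ≈ 1.7500; a fully generic set of size 4 gives K ≈ 2.5000.

|A| = 4, |A + A| = 10, K = 10/4 = 5/2.


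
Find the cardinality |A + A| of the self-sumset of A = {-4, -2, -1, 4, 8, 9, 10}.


A + A = {a + a' : a, a' ∈ A}; |A| = 7.
General bounds: 2|A| - 1 ≤ |A + A| ≤ |A|(|A|+1)/2, i.e. 13 ≤ |A + A| ≤ 28.
Lower bound 2|A|-1 is attained iff A is an arithmetic progression.
Enumerate sums a + a' for a ≤ a' (symmetric, so this suffices):
a = -4: -4+-4=-8, -4+-2=-6, -4+-1=-5, -4+4=0, -4+8=4, -4+9=5, -4+10=6
a = -2: -2+-2=-4, -2+-1=-3, -2+4=2, -2+8=6, -2+9=7, -2+10=8
a = -1: -1+-1=-2, -1+4=3, -1+8=7, -1+9=8, -1+10=9
a = 4: 4+4=8, 4+8=12, 4+9=13, 4+10=14
a = 8: 8+8=16, 8+9=17, 8+10=18
a = 9: 9+9=18, 9+10=19
a = 10: 10+10=20
Distinct sums: {-8, -6, -5, -4, -3, -2, 0, 2, 3, 4, 5, 6, 7, 8, 9, 12, 13, 14, 16, 17, 18, 19, 20}
|A + A| = 23

|A + A| = 23


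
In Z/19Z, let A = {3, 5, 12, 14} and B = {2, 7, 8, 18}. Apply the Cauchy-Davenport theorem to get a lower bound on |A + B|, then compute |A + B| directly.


Cauchy-Davenport: |A + B| ≥ min(p, |A| + |B| - 1) for A, B nonempty in Z/pZ.
|A| = 4, |B| = 4, p = 19.
CD lower bound = min(19, 4 + 4 - 1) = min(19, 7) = 7.
Compute A + B mod 19 directly:
a = 3: 3+2=5, 3+7=10, 3+8=11, 3+18=2
a = 5: 5+2=7, 5+7=12, 5+8=13, 5+18=4
a = 12: 12+2=14, 12+7=0, 12+8=1, 12+18=11
a = 14: 14+2=16, 14+7=2, 14+8=3, 14+18=13
A + B = {0, 1, 2, 3, 4, 5, 7, 10, 11, 12, 13, 14, 16}, so |A + B| = 13.
Verify: 13 ≥ 7? Yes ✓.

CD lower bound = 7, actual |A + B| = 13.


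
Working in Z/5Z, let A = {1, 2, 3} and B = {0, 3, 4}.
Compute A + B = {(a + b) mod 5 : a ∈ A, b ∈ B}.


Work in Z/5Z: reduce every sum a + b modulo 5.
Enumerate all 9 pairs:
a = 1: 1+0=1, 1+3=4, 1+4=0
a = 2: 2+0=2, 2+3=0, 2+4=1
a = 3: 3+0=3, 3+3=1, 3+4=2
Distinct residues collected: {0, 1, 2, 3, 4}
|A + B| = 5 (out of 5 total residues).

A + B = {0, 1, 2, 3, 4}


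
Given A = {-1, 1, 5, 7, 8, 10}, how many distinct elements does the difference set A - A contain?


A - A = {a - a' : a, a' ∈ A}; |A| = 6.
Bounds: 2|A|-1 ≤ |A - A| ≤ |A|² - |A| + 1, i.e. 11 ≤ |A - A| ≤ 31.
Note: 0 ∈ A - A always (from a - a). The set is symmetric: if d ∈ A - A then -d ∈ A - A.
Enumerate nonzero differences d = a - a' with a > a' (then include -d):
Positive differences: {1, 2, 3, 4, 5, 6, 7, 8, 9, 11}
Full difference set: {0} ∪ (positive diffs) ∪ (negative diffs).
|A - A| = 1 + 2·10 = 21 (matches direct enumeration: 21).

|A - A| = 21


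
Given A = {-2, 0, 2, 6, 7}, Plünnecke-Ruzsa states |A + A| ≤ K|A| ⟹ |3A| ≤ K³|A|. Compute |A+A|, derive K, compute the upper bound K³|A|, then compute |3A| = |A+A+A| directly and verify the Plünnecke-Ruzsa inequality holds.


|A| = 5.
Step 1: Compute A + A by enumerating all 25 pairs.
A + A = {-4, -2, 0, 2, 4, 5, 6, 7, 8, 9, 12, 13, 14}, so |A + A| = 13.
Step 2: Doubling constant K = |A + A|/|A| = 13/5 = 13/5 ≈ 2.6000.
Step 3: Plünnecke-Ruzsa gives |3A| ≤ K³·|A| = (2.6000)³ · 5 ≈ 87.8800.
Step 4: Compute 3A = A + A + A directly by enumerating all triples (a,b,c) ∈ A³; |3A| = 23.
Step 5: Check 23 ≤ 87.8800? Yes ✓.

K = 13/5, Plünnecke-Ruzsa bound K³|A| ≈ 87.8800, |3A| = 23, inequality holds.


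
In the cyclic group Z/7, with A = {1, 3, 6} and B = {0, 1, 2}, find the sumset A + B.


Work in Z/7Z: reduce every sum a + b modulo 7.
Enumerate all 9 pairs:
a = 1: 1+0=1, 1+1=2, 1+2=3
a = 3: 3+0=3, 3+1=4, 3+2=5
a = 6: 6+0=6, 6+1=0, 6+2=1
Distinct residues collected: {0, 1, 2, 3, 4, 5, 6}
|A + B| = 7 (out of 7 total residues).

A + B = {0, 1, 2, 3, 4, 5, 6}


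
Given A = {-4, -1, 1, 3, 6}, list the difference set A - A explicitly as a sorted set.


A - A = {a - a' : a, a' ∈ A}.
Compute a - a' for each ordered pair (a, a'):
a = -4: -4--4=0, -4--1=-3, -4-1=-5, -4-3=-7, -4-6=-10
a = -1: -1--4=3, -1--1=0, -1-1=-2, -1-3=-4, -1-6=-7
a = 1: 1--4=5, 1--1=2, 1-1=0, 1-3=-2, 1-6=-5
a = 3: 3--4=7, 3--1=4, 3-1=2, 3-3=0, 3-6=-3
a = 6: 6--4=10, 6--1=7, 6-1=5, 6-3=3, 6-6=0
Collecting distinct values (and noting 0 appears from a-a):
A - A = {-10, -7, -5, -4, -3, -2, 0, 2, 3, 4, 5, 7, 10}
|A - A| = 13

A - A = {-10, -7, -5, -4, -3, -2, 0, 2, 3, 4, 5, 7, 10}


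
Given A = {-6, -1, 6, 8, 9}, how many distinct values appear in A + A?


A + A = {a + a' : a, a' ∈ A}; |A| = 5.
General bounds: 2|A| - 1 ≤ |A + A| ≤ |A|(|A|+1)/2, i.e. 9 ≤ |A + A| ≤ 15.
Lower bound 2|A|-1 is attained iff A is an arithmetic progression.
Enumerate sums a + a' for a ≤ a' (symmetric, so this suffices):
a = -6: -6+-6=-12, -6+-1=-7, -6+6=0, -6+8=2, -6+9=3
a = -1: -1+-1=-2, -1+6=5, -1+8=7, -1+9=8
a = 6: 6+6=12, 6+8=14, 6+9=15
a = 8: 8+8=16, 8+9=17
a = 9: 9+9=18
Distinct sums: {-12, -7, -2, 0, 2, 3, 5, 7, 8, 12, 14, 15, 16, 17, 18}
|A + A| = 15

|A + A| = 15


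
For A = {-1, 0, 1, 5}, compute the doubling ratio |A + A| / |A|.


|A| = 4.
Compute A + A by enumerating all 16 pairs.
A + A = {-2, -1, 0, 1, 2, 4, 5, 6, 10}, so |A + A| = 9.
K = |A + A| / |A| = 9/4 (already in lowest terms) ≈ 2.2500.
Reference: AP of size 4 gives K = 7/4 ≈ 1.7500; a fully generic set of size 4 gives K ≈ 2.5000.

|A| = 4, |A + A| = 9, K = 9/4.


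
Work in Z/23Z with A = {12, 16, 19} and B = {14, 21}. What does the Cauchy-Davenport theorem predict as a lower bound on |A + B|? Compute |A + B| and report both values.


Cauchy-Davenport: |A + B| ≥ min(p, |A| + |B| - 1) for A, B nonempty in Z/pZ.
|A| = 3, |B| = 2, p = 23.
CD lower bound = min(23, 3 + 2 - 1) = min(23, 4) = 4.
Compute A + B mod 23 directly:
a = 12: 12+14=3, 12+21=10
a = 16: 16+14=7, 16+21=14
a = 19: 19+14=10, 19+21=17
A + B = {3, 7, 10, 14, 17}, so |A + B| = 5.
Verify: 5 ≥ 4? Yes ✓.

CD lower bound = 4, actual |A + B| = 5.


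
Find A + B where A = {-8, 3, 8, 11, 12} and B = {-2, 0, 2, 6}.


A + B = {a + b : a ∈ A, b ∈ B}.
Enumerate all |A|·|B| = 5·4 = 20 pairs (a, b) and collect distinct sums.
a = -8: -8+-2=-10, -8+0=-8, -8+2=-6, -8+6=-2
a = 3: 3+-2=1, 3+0=3, 3+2=5, 3+6=9
a = 8: 8+-2=6, 8+0=8, 8+2=10, 8+6=14
a = 11: 11+-2=9, 11+0=11, 11+2=13, 11+6=17
a = 12: 12+-2=10, 12+0=12, 12+2=14, 12+6=18
Collecting distinct sums: A + B = {-10, -8, -6, -2, 1, 3, 5, 6, 8, 9, 10, 11, 12, 13, 14, 17, 18}
|A + B| = 17

A + B = {-10, -8, -6, -2, 1, 3, 5, 6, 8, 9, 10, 11, 12, 13, 14, 17, 18}


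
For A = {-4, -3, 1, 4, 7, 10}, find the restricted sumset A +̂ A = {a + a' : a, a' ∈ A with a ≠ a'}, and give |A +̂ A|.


Restricted sumset: A +̂ A = {a + a' : a ∈ A, a' ∈ A, a ≠ a'}.
Equivalently, take A + A and drop any sum 2a that is achievable ONLY as a + a for a ∈ A (i.e. sums representable only with equal summands).
Enumerate pairs (a, a') with a < a' (symmetric, so each unordered pair gives one sum; this covers all a ≠ a'):
  -4 + -3 = -7
  -4 + 1 = -3
  -4 + 4 = 0
  -4 + 7 = 3
  -4 + 10 = 6
  -3 + 1 = -2
  -3 + 4 = 1
  -3 + 7 = 4
  -3 + 10 = 7
  1 + 4 = 5
  1 + 7 = 8
  1 + 10 = 11
  4 + 7 = 11
  4 + 10 = 14
  7 + 10 = 17
Collected distinct sums: {-7, -3, -2, 0, 1, 3, 4, 5, 6, 7, 8, 11, 14, 17}
|A +̂ A| = 14
(Reference bound: |A +̂ A| ≥ 2|A| - 3 for |A| ≥ 2, with |A| = 6 giving ≥ 9.)

|A +̂ A| = 14


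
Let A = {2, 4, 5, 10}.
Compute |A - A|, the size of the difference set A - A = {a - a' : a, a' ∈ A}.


A - A = {a - a' : a, a' ∈ A}; |A| = 4.
Bounds: 2|A|-1 ≤ |A - A| ≤ |A|² - |A| + 1, i.e. 7 ≤ |A - A| ≤ 13.
Note: 0 ∈ A - A always (from a - a). The set is symmetric: if d ∈ A - A then -d ∈ A - A.
Enumerate nonzero differences d = a - a' with a > a' (then include -d):
Positive differences: {1, 2, 3, 5, 6, 8}
Full difference set: {0} ∪ (positive diffs) ∪ (negative diffs).
|A - A| = 1 + 2·6 = 13 (matches direct enumeration: 13).

|A - A| = 13


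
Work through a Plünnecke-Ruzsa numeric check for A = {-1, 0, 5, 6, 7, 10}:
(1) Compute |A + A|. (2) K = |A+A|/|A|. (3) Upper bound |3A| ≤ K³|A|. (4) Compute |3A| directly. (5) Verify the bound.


|A| = 6.
Step 1: Compute A + A by enumerating all 36 pairs.
A + A = {-2, -1, 0, 4, 5, 6, 7, 9, 10, 11, 12, 13, 14, 15, 16, 17, 20}, so |A + A| = 17.
Step 2: Doubling constant K = |A + A|/|A| = 17/6 = 17/6 ≈ 2.8333.
Step 3: Plünnecke-Ruzsa gives |3A| ≤ K³·|A| = (2.8333)³ · 6 ≈ 136.4722.
Step 4: Compute 3A = A + A + A directly by enumerating all triples (a,b,c) ∈ A³; |3A| = 30.
Step 5: Check 30 ≤ 136.4722? Yes ✓.

K = 17/6, Plünnecke-Ruzsa bound K³|A| ≈ 136.4722, |3A| = 30, inequality holds.


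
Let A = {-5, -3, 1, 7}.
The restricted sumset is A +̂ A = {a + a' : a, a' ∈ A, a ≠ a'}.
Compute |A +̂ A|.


Restricted sumset: A +̂ A = {a + a' : a ∈ A, a' ∈ A, a ≠ a'}.
Equivalently, take A + A and drop any sum 2a that is achievable ONLY as a + a for a ∈ A (i.e. sums representable only with equal summands).
Enumerate pairs (a, a') with a < a' (symmetric, so each unordered pair gives one sum; this covers all a ≠ a'):
  -5 + -3 = -8
  -5 + 1 = -4
  -5 + 7 = 2
  -3 + 1 = -2
  -3 + 7 = 4
  1 + 7 = 8
Collected distinct sums: {-8, -4, -2, 2, 4, 8}
|A +̂ A| = 6
(Reference bound: |A +̂ A| ≥ 2|A| - 3 for |A| ≥ 2, with |A| = 4 giving ≥ 5.)

|A +̂ A| = 6


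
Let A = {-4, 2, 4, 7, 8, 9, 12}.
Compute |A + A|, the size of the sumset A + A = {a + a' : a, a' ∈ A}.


A + A = {a + a' : a, a' ∈ A}; |A| = 7.
General bounds: 2|A| - 1 ≤ |A + A| ≤ |A|(|A|+1)/2, i.e. 13 ≤ |A + A| ≤ 28.
Lower bound 2|A|-1 is attained iff A is an arithmetic progression.
Enumerate sums a + a' for a ≤ a' (symmetric, so this suffices):
a = -4: -4+-4=-8, -4+2=-2, -4+4=0, -4+7=3, -4+8=4, -4+9=5, -4+12=8
a = 2: 2+2=4, 2+4=6, 2+7=9, 2+8=10, 2+9=11, 2+12=14
a = 4: 4+4=8, 4+7=11, 4+8=12, 4+9=13, 4+12=16
a = 7: 7+7=14, 7+8=15, 7+9=16, 7+12=19
a = 8: 8+8=16, 8+9=17, 8+12=20
a = 9: 9+9=18, 9+12=21
a = 12: 12+12=24
Distinct sums: {-8, -2, 0, 3, 4, 5, 6, 8, 9, 10, 11, 12, 13, 14, 15, 16, 17, 18, 19, 20, 21, 24}
|A + A| = 22

|A + A| = 22


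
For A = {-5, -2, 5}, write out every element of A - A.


A - A = {a - a' : a, a' ∈ A}.
Compute a - a' for each ordered pair (a, a'):
a = -5: -5--5=0, -5--2=-3, -5-5=-10
a = -2: -2--5=3, -2--2=0, -2-5=-7
a = 5: 5--5=10, 5--2=7, 5-5=0
Collecting distinct values (and noting 0 appears from a-a):
A - A = {-10, -7, -3, 0, 3, 7, 10}
|A - A| = 7

A - A = {-10, -7, -3, 0, 3, 7, 10}


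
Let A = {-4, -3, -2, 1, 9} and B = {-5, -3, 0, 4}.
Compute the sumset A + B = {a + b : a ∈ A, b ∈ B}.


A + B = {a + b : a ∈ A, b ∈ B}.
Enumerate all |A|·|B| = 5·4 = 20 pairs (a, b) and collect distinct sums.
a = -4: -4+-5=-9, -4+-3=-7, -4+0=-4, -4+4=0
a = -3: -3+-5=-8, -3+-3=-6, -3+0=-3, -3+4=1
a = -2: -2+-5=-7, -2+-3=-5, -2+0=-2, -2+4=2
a = 1: 1+-5=-4, 1+-3=-2, 1+0=1, 1+4=5
a = 9: 9+-5=4, 9+-3=6, 9+0=9, 9+4=13
Collecting distinct sums: A + B = {-9, -8, -7, -6, -5, -4, -3, -2, 0, 1, 2, 4, 5, 6, 9, 13}
|A + B| = 16

A + B = {-9, -8, -7, -6, -5, -4, -3, -2, 0, 1, 2, 4, 5, 6, 9, 13}


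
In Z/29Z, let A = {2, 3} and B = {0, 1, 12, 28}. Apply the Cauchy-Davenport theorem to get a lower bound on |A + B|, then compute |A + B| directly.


Cauchy-Davenport: |A + B| ≥ min(p, |A| + |B| - 1) for A, B nonempty in Z/pZ.
|A| = 2, |B| = 4, p = 29.
CD lower bound = min(29, 2 + 4 - 1) = min(29, 5) = 5.
Compute A + B mod 29 directly:
a = 2: 2+0=2, 2+1=3, 2+12=14, 2+28=1
a = 3: 3+0=3, 3+1=4, 3+12=15, 3+28=2
A + B = {1, 2, 3, 4, 14, 15}, so |A + B| = 6.
Verify: 6 ≥ 5? Yes ✓.

CD lower bound = 5, actual |A + B| = 6.


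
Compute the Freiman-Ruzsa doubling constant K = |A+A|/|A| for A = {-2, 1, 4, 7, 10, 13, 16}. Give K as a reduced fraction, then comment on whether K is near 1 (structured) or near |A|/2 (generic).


|A| = 7.
Compute A + A by enumerating all 49 pairs.
A + A = {-4, -1, 2, 5, 8, 11, 14, 17, 20, 23, 26, 29, 32}, so |A + A| = 13.
K = |A + A| / |A| = 13/7 (already in lowest terms) ≈ 1.8571.
Reference: AP of size 7 gives K = 13/7 ≈ 1.8571; a fully generic set of size 7 gives K ≈ 4.0000.

|A| = 7, |A + A| = 13, K = 13/7.


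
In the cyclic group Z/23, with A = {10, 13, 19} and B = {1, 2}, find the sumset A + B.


Work in Z/23Z: reduce every sum a + b modulo 23.
Enumerate all 6 pairs:
a = 10: 10+1=11, 10+2=12
a = 13: 13+1=14, 13+2=15
a = 19: 19+1=20, 19+2=21
Distinct residues collected: {11, 12, 14, 15, 20, 21}
|A + B| = 6 (out of 23 total residues).

A + B = {11, 12, 14, 15, 20, 21}


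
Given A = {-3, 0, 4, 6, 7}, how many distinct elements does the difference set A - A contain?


A - A = {a - a' : a, a' ∈ A}; |A| = 5.
Bounds: 2|A|-1 ≤ |A - A| ≤ |A|² - |A| + 1, i.e. 9 ≤ |A - A| ≤ 21.
Note: 0 ∈ A - A always (from a - a). The set is symmetric: if d ∈ A - A then -d ∈ A - A.
Enumerate nonzero differences d = a - a' with a > a' (then include -d):
Positive differences: {1, 2, 3, 4, 6, 7, 9, 10}
Full difference set: {0} ∪ (positive diffs) ∪ (negative diffs).
|A - A| = 1 + 2·8 = 17 (matches direct enumeration: 17).

|A - A| = 17


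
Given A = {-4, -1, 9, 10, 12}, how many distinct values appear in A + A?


A + A = {a + a' : a, a' ∈ A}; |A| = 5.
General bounds: 2|A| - 1 ≤ |A + A| ≤ |A|(|A|+1)/2, i.e. 9 ≤ |A + A| ≤ 15.
Lower bound 2|A|-1 is attained iff A is an arithmetic progression.
Enumerate sums a + a' for a ≤ a' (symmetric, so this suffices):
a = -4: -4+-4=-8, -4+-1=-5, -4+9=5, -4+10=6, -4+12=8
a = -1: -1+-1=-2, -1+9=8, -1+10=9, -1+12=11
a = 9: 9+9=18, 9+10=19, 9+12=21
a = 10: 10+10=20, 10+12=22
a = 12: 12+12=24
Distinct sums: {-8, -5, -2, 5, 6, 8, 9, 11, 18, 19, 20, 21, 22, 24}
|A + A| = 14

|A + A| = 14


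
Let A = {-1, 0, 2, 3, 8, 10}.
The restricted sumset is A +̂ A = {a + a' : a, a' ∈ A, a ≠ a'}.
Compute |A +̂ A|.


Restricted sumset: A +̂ A = {a + a' : a ∈ A, a' ∈ A, a ≠ a'}.
Equivalently, take A + A and drop any sum 2a that is achievable ONLY as a + a for a ∈ A (i.e. sums representable only with equal summands).
Enumerate pairs (a, a') with a < a' (symmetric, so each unordered pair gives one sum; this covers all a ≠ a'):
  -1 + 0 = -1
  -1 + 2 = 1
  -1 + 3 = 2
  -1 + 8 = 7
  -1 + 10 = 9
  0 + 2 = 2
  0 + 3 = 3
  0 + 8 = 8
  0 + 10 = 10
  2 + 3 = 5
  2 + 8 = 10
  2 + 10 = 12
  3 + 8 = 11
  3 + 10 = 13
  8 + 10 = 18
Collected distinct sums: {-1, 1, 2, 3, 5, 7, 8, 9, 10, 11, 12, 13, 18}
|A +̂ A| = 13
(Reference bound: |A +̂ A| ≥ 2|A| - 3 for |A| ≥ 2, with |A| = 6 giving ≥ 9.)

|A +̂ A| = 13


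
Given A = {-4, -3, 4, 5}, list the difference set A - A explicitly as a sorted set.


A - A = {a - a' : a, a' ∈ A}.
Compute a - a' for each ordered pair (a, a'):
a = -4: -4--4=0, -4--3=-1, -4-4=-8, -4-5=-9
a = -3: -3--4=1, -3--3=0, -3-4=-7, -3-5=-8
a = 4: 4--4=8, 4--3=7, 4-4=0, 4-5=-1
a = 5: 5--4=9, 5--3=8, 5-4=1, 5-5=0
Collecting distinct values (and noting 0 appears from a-a):
A - A = {-9, -8, -7, -1, 0, 1, 7, 8, 9}
|A - A| = 9

A - A = {-9, -8, -7, -1, 0, 1, 7, 8, 9}


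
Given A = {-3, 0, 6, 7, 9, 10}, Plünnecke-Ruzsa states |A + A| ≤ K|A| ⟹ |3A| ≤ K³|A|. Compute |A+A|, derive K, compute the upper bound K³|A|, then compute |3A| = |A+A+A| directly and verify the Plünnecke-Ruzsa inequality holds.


|A| = 6.
Step 1: Compute A + A by enumerating all 36 pairs.
A + A = {-6, -3, 0, 3, 4, 6, 7, 9, 10, 12, 13, 14, 15, 16, 17, 18, 19, 20}, so |A + A| = 18.
Step 2: Doubling constant K = |A + A|/|A| = 18/6 = 18/6 ≈ 3.0000.
Step 3: Plünnecke-Ruzsa gives |3A| ≤ K³·|A| = (3.0000)³ · 6 ≈ 162.0000.
Step 4: Compute 3A = A + A + A directly by enumerating all triples (a,b,c) ∈ A³; |3A| = 31.
Step 5: Check 31 ≤ 162.0000? Yes ✓.

K = 18/6, Plünnecke-Ruzsa bound K³|A| ≈ 162.0000, |3A| = 31, inequality holds.


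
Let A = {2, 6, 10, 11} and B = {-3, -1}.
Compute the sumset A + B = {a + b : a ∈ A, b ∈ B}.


A + B = {a + b : a ∈ A, b ∈ B}.
Enumerate all |A|·|B| = 4·2 = 8 pairs (a, b) and collect distinct sums.
a = 2: 2+-3=-1, 2+-1=1
a = 6: 6+-3=3, 6+-1=5
a = 10: 10+-3=7, 10+-1=9
a = 11: 11+-3=8, 11+-1=10
Collecting distinct sums: A + B = {-1, 1, 3, 5, 7, 8, 9, 10}
|A + B| = 8

A + B = {-1, 1, 3, 5, 7, 8, 9, 10}
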